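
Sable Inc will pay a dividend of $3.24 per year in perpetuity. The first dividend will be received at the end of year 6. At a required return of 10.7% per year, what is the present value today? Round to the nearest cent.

Value at end of year 5: C / r = $3.24 / 0.107 = $30.2804
Discount to today: PV = $30.2804 / (1 + 0.107)^5 = $30.2804 / 1.662410 = $18.21

$18.21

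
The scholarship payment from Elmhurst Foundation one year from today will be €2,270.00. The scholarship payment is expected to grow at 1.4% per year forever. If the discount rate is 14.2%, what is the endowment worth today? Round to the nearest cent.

€17734.38

Growing perpetuity: P = D₁ / (r − g) = €2,270.0000 / (0.142 − 0.014) = €17,734.38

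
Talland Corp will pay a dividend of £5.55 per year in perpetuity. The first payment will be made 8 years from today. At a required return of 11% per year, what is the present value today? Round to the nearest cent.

Value at end of year 7: C / r = £5.55 / 0.11 = £50.4545
Discount to today: PV = £50.4545 / (1 + 0.11)^7 = £50.4545 / 2.076160 = £24.30

£24.30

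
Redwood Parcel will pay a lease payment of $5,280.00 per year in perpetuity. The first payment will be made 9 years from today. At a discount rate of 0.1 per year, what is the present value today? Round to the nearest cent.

$24631.59

Value at end of year 8: C / r = $5,280.00 / 0.1 = $52,800.0000
Discount to today: PV = $52,800.0000 / (1 + 0.1)^8 = $52,800.0000 / 2.143589 = $24,631.59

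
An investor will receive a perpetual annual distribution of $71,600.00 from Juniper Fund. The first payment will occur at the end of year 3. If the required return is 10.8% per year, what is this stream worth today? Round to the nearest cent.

Value at end of year 2: C / r = $71,600.00 / 0.108 = $662,962.9630
Discount to today: PV = $662,962.9630 / (1 + 0.108)^2 = $662,962.9630 / 1.227664 = $540,019.88

$540019.88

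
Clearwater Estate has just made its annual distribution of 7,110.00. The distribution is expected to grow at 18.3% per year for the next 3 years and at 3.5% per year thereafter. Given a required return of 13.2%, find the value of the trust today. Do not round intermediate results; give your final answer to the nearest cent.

D_1 = 8411.13000
D_2 = 9950.36679
D_3 = 11771.28391
Terminal value at year 3: TV = D_3×(1+g_2)/(r−g_2) = 12183.27885/0.097 = 125600.81288
P_0 = D_1/(1+r)^1 + D_2/(1+r)^2 + D_3/(1+r)^3 + TV/(1+r)^3
    = 7430.32686 + 7765.08540 + 8114.92582 + 86587.09506 = 109897.43313

109897.43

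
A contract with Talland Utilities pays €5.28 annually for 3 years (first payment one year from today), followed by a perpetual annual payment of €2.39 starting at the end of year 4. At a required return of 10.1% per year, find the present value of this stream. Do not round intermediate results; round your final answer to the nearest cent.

€30.84

PV of 3-year annuity: €5.28 × [1 − (1+0.101)^−3] / 0.101 = 13.10750
Perpetuity value at year 3: €2.39 / 0.101 = 23.66337
PV of perpetuity: 23.66337 / (1+0.101)^3 = 17.73024
Total PV = 13.10750 + 17.73024 = 30.83773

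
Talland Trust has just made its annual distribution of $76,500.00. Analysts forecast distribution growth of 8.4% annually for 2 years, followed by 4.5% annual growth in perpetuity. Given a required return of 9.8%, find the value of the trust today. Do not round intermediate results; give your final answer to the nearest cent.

$1620216.21

D_1 = 82926.00000
D_2 = 89891.78400
Terminal value at year 2: TV = D_2×(1+g_2)/(r−g_2) = 93936.91428/0.053 = 1772394.60906
P_0 = D_1/(1+r)^1 + D_2/(1+r)^2 + TV/(1+r)^2
    = 75524.59016 + 74561.61725 + 1470130.00045 = 1620216.20786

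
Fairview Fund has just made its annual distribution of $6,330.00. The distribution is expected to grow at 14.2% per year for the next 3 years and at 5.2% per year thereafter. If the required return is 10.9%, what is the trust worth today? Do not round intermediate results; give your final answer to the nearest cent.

D_1 = 7228.86000
D_2 = 8255.35812
D_3 = 9427.61897
Terminal value at year 3: TV = D_3×(1+g_2)/(r−g_2) = 9917.85516/0.057 = 173997.45894
P_0 = D_1/(1+r)^1 + D_2/(1+r)^2 + D_3/(1+r)^3 + TV/(1+r)^3
    = 6518.35888 + 6712.32267 + 6912.05815 + 127569.91538 = 147712.65508

$147712.66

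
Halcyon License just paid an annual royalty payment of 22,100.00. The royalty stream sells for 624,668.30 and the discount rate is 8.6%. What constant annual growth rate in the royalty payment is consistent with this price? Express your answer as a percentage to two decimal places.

P = D₀(1+g)/(r−g) ⇒ P(r−g) = D₀(1+g) ⇒ g(P+D₀) = P·r − D₀
g = (P·r − D₀)/(P + D₀) = (624,668.30×0.086 − 22,100.00) / (624,668.30 + 22,100.00) = 0.048892

4.89%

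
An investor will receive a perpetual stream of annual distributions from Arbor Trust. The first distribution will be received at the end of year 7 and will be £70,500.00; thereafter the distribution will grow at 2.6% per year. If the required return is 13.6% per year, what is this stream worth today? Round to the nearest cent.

£298212.91

Value at end of year 6: C₁ / (r − g) = £70,500.00 / (0.136 − 0.026) = £640,909.0909
Discount to today: PV = £640,909.0909 / (1 + 0.136)^6 = £640,909.0909 / 2.149166 = £298,212.91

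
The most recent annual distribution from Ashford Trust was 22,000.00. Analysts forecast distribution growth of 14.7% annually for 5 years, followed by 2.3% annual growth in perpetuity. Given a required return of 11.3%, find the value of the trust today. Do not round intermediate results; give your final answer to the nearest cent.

411168.89

D_1 = 25234.00000
D_2 = 28943.39800
D_3 = 33198.07751
D_4 = 38078.19490
D_5 = 43675.68955
Terminal value at year 5: TV = D_5×(1+g_2)/(r−g_2) = 44680.23041/0.09 = 496447.00455
P_0 = D_1/(1+r)^1 + D_2/(1+r)^2 + D_3/(1+r)^3 + D_4/(1+r)^4 + D_5/(1+r)^5 + TV/(1+r)^5
    = 22672.05750 + 23364.64506 + 24078.38984 + 24813.93813 + 25571.95601 + 290667.89997 = 411168.88651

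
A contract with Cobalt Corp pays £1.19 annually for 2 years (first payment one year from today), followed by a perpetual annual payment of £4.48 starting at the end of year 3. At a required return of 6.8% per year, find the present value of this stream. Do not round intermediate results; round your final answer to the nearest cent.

PV of 2-year annuity: £1.19 × [1 − (1+0.068)^−2] / 0.068 = 2.15752
Perpetuity value at year 2: £4.48 / 0.068 = 65.88235
PV of perpetuity: 65.88235 / (1+0.068)^2 = 57.75992
Total PV = 2.15752 + 57.75992 = 59.91744

£59.92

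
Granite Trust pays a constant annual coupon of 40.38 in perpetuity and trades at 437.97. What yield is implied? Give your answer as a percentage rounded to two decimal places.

P = C/r ⇒ r = C/P = 40.38/437.97 = 0.092198

9.22%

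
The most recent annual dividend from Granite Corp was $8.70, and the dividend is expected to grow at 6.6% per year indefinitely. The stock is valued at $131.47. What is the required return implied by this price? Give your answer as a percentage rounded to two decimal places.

13.65%

D₁ = $8.70 × 1.066 = $9.2742
P = D₁/(r − g) ⇒ r = D₁/P + g = $9.2742/$131.47 + 0.066 = 0.070542 + 0.066 = 0.136542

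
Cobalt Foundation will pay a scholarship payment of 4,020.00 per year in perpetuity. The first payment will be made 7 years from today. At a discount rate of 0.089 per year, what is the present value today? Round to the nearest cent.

27081.25

Value at end of year 6: C / r = 4,020.00 / 0.089 = 45,168.5393
Discount to today: PV = 45,168.5393 / (1 + 0.089)^6 = 45,168.5393 / 1.667890 = 27,081.25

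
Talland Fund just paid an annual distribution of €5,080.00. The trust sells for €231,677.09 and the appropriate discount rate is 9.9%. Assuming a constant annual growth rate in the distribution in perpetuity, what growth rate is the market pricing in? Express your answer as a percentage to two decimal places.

P = D₀(1+g)/(r−g) ⇒ P(r−g) = D₀(1+g) ⇒ g(P+D₀) = P·r − D₀
g = (P·r − D₀)/(P + D₀) = (€231,677.09×0.099 − €5,080.00) / (€231,677.09 + €5,080.00) = 0.075419

7.54%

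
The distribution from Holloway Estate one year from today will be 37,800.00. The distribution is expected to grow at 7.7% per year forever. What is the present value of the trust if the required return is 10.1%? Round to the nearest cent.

1575000.00

Growing perpetuity: P = D₁ / (r − g) = 37,800.0000 / (0.101 − 0.077) = 1,575,000.00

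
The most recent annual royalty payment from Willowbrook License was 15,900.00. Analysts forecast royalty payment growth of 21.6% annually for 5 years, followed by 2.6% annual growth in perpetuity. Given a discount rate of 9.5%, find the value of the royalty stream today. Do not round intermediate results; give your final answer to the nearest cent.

509368.01

D_1 = 19334.40000
D_2 = 23510.63040
D_3 = 28588.92657
D_4 = 34764.13470
D_5 = 42273.18780
Terminal value at year 5: TV = D_5×(1+g_2)/(r−g_2) = 43372.29068/0.069 = 628583.92295
P_0 = D_1/(1+r)^1 + D_2/(1+r)^2 + D_3/(1+r)^3 + D_4/(1+r)^4 + D_5/(1+r)^5 + TV/(1+r)^5
    = 17656.98630 + 19608.12360 + 21774.86603 + 24181.03844 + 26853.09839 + 399293.89781 = 509368.01057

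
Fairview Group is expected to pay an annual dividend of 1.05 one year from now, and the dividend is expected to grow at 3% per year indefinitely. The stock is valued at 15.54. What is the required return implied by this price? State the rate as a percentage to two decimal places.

9.76%

P = D₁/(r − g) ⇒ r = D₁/P + g = 1.0500/15.54 + 0.03 = 0.067568 + 0.03 = 0.097568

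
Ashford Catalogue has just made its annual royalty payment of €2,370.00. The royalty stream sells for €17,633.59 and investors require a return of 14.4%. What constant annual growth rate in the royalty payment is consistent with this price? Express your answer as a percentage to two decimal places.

0.85%

P = D₀(1+g)/(r−g) ⇒ P(r−g) = D₀(1+g) ⇒ g(P+D₀) = P·r − D₀
g = (P·r − D₀)/(P + D₀) = (€17,633.59×0.144 − €2,370.00) / (€17,633.59 + €2,370.00) = 0.008460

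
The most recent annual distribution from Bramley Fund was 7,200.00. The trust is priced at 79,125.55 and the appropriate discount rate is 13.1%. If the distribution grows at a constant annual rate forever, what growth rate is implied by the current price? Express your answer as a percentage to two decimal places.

3.67%

P = D₀(1+g)/(r−g) ⇒ P(r−g) = D₀(1+g) ⇒ g(P+D₀) = P·r − D₀
g = (P·r − D₀)/(P + D₀) = (79,125.55×0.131 − 7,200.00) / (79,125.55 + 7,200.00) = 0.036669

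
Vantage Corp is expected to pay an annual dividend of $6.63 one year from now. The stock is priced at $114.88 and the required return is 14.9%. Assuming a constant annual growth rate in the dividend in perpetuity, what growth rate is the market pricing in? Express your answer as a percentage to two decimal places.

9.13%

P = D₁/(r−g) ⇒ g = r − D₁/P = 0.149 − $6.63/$114.88 = 0.091288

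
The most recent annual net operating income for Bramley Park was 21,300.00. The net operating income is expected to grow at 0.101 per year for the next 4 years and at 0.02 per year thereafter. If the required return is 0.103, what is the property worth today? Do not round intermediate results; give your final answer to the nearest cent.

344680.15

D_1 = 23451.30000
D_2 = 25819.88130
D_3 = 28427.68931
D_4 = 31298.88593
Terminal value at year 4: TV = D_4×(1+g_2)/(r−g_2) = 31924.86365/0.083 = 384636.91145
P_0 = D_1/(1+r)^1 + D_2/(1+r)^2 + D_3/(1+r)^3 + D_4/(1+r)^4 + TV/(1+r)^4
    = 21261.37806 + 21222.82615 + 21184.34414 + 21145.93192 + 259865.66933 = 344680.14960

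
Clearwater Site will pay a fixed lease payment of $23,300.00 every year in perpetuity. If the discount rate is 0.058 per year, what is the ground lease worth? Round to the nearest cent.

$401724.14

Level perpetuity: PV = C / r = $23,300.00 / 0.058 = $401,724.14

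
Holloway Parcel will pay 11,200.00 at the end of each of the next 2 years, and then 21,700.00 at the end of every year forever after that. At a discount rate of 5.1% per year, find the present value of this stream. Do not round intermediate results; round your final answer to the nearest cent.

PV of 2-year annuity: 11,200.00 × [1 − (1+0.051)^−2] / 0.051 = 20795.92541
Perpetuity value at year 2: 21,700.00 / 0.051 = 425490.19608
PV of perpetuity: 425490.19608 / (1+0.051)^2 = 385198.09060
Total PV = 20795.92541 + 385198.09060 = 405994.01601

405994.02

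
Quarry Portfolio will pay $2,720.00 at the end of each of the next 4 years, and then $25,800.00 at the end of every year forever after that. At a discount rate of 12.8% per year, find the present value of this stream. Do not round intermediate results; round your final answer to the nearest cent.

PV of 4-year annuity: $2,720.00 × [1 − (1+0.128)^−4] / 0.128 = 8124.29813
Perpetuity value at year 4: $25,800.00 / 0.128 = 201562.50000
PV of perpetuity: 201562.50000 / (1+0.128)^4 = 124501.14276
Total PV = 8124.29813 + 124501.14276 = 132625.44089

$132625.44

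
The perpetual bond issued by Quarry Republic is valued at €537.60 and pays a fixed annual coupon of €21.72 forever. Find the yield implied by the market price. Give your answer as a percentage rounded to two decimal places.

4.04%

P = C/r ⇒ r = C/P = €21.72/€537.60 = 0.040402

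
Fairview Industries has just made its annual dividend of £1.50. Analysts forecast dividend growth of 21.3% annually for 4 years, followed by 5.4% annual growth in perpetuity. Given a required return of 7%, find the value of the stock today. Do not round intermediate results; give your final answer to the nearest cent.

£171.49

D_1 = 1.81950
D_2 = 2.20705
D_3 = 2.67716
D_4 = 3.24739
Terminal value at year 4: TV = D_4×(1+g_2)/(r−g_2) = 3.42275/0.016 = 213.92182
P_0 = D_1/(1+r)^1 + D_2/(1+r)^2 + D_3/(1+r)^3 + D_4/(1+r)^4 + TV/(1+r)^4
    = 1.70047 + 1.92773 + 2.18536 + 2.47742 + 163.19993 = 171.49090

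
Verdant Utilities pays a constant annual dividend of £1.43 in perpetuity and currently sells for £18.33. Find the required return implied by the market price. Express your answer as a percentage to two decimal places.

P = C/r ⇒ r = C/P = £1.43/£18.33 = 0.078014

7.80%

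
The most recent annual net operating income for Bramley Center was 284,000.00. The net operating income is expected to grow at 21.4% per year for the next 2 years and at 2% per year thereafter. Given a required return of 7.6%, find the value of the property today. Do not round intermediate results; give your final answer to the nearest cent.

7266753.85

D_1 = 344776.00000
D_2 = 418558.06400
Terminal value at year 2: TV = D_2×(1+g_2)/(r−g_2) = 426929.22528/0.056 = 7623736.16571
P_0 = D_1/(1+r)^1 + D_2/(1+r)^2 + TV/(1+r)^2
    = 320423.79182 + 361519.03650 + 6584811.02192 = 7266753.85024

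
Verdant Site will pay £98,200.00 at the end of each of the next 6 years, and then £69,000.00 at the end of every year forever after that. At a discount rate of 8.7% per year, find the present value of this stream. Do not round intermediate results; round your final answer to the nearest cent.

£925272.21

PV of 6-year annuity: £98,200.00 × [1 − (1+0.087)^−6] / 0.087 = 444485.37290
Perpetuity value at year 6: £69,000.00 / 0.087 = 793103.44828
PV of perpetuity: 793103.44828 / (1+0.087)^6 = 480786.84206
Total PV = 444485.37290 + 480786.84206 = 925272.21496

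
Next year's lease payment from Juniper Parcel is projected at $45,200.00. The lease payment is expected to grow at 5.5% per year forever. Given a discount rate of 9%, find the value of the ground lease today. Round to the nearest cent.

Growing perpetuity: P = D₁ / (r − g) = $45,200.0000 / (0.09 − 0.055) = $1,291,428.57

$1291428.57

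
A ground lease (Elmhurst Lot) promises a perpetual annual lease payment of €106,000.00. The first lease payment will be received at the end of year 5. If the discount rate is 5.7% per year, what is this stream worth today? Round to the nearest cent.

€1489810.60

Value at end of year 4: C / r = €106,000.00 / 0.057 = €1,859,649.1228
Discount to today: PV = €1,859,649.1228 / (1 + 0.057)^4 = €1,859,649.1228 / 1.248245 = €1,489,810.60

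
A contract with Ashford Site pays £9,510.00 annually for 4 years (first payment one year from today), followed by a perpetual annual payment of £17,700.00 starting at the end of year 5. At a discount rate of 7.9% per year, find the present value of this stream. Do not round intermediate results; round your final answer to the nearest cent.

£196863.82

PV of 4-year annuity: £9,510.00 × [1 − (1+0.079)^−4] / 0.079 = 31568.56550
Perpetuity value at year 4: £17,700.00 / 0.079 = 224050.63291
PV of perpetuity: 224050.63291 / (1+0.079)^4 = 165295.25863
Total PV = 31568.56550 + 165295.25863 = 196863.82413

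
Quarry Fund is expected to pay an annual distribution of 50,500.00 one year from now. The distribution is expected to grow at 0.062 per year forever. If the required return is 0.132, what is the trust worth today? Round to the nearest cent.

721428.57

Growing perpetuity: P = D₁ / (r − g) = 50,500.0000 / (0.132 − 0.062) = 721,428.57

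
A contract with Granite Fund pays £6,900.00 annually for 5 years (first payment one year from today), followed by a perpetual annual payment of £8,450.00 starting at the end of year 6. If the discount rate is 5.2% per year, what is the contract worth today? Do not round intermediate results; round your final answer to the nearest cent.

£155826.25

PV of 5-year annuity: £6,900.00 × [1 − (1+0.052)^−5] / 0.052 = 29708.94989
Perpetuity value at year 5: £8,450.00 / 0.052 = 162500.00000
PV of perpetuity: 162500.00000 / (1+0.052)^5 = 126117.30050
Total PV = 29708.94989 + 126117.30050 = 155826.25039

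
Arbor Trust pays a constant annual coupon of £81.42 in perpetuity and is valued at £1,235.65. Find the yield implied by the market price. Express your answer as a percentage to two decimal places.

6.59%

P = C/r ⇒ r = C/P = £81.42/£1,235.65 = 0.065892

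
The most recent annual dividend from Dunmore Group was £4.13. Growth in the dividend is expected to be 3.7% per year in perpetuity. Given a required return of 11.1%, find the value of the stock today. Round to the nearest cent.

D₁ = D₀ × (1 + g) = £4.13 × 1.037 = £4.2828
Growing perpetuity: P = D₁ / (r − g) = £4.2828 / (0.111 − 0.037) = £57.88

£57.88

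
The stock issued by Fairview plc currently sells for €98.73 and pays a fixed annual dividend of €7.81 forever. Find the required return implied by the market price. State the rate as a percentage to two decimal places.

P = C/r ⇒ r = C/P = €7.81/€98.73 = 0.079105

7.91%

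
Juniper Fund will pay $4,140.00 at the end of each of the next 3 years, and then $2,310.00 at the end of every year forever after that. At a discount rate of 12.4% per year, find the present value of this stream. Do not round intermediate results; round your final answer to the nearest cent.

$22994.35

PV of 3-year annuity: $4,140.00 × [1 − (1+0.124)^−3] / 0.124 = 9875.63007
Perpetuity value at year 3: $2,310.00 / 0.124 = 18629.03226
PV of perpetuity: 18629.03226 / (1+0.124)^3 = 13118.71693
Total PV = 9875.63007 + 13118.71693 = 22994.34700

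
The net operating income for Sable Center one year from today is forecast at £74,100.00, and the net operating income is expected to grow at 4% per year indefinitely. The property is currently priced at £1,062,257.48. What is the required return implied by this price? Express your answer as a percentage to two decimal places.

P = D₁/(r − g) ⇒ r = D₁/P + g = £74,100.0000/£1,062,257.48 + 0.04 = 0.069757 + 0.04 = 0.109757

10.98%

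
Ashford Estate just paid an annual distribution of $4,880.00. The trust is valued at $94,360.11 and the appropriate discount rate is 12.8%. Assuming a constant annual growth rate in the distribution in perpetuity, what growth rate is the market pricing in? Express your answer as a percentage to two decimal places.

P = D₀(1+g)/(r−g) ⇒ P(r−g) = D₀(1+g) ⇒ g(P+D₀) = P·r − D₀
g = (P·r − D₀)/(P + D₀) = ($94,360.11×0.128 − $4,880.00) / ($94,360.11 + $4,880.00) = 0.072532

7.25%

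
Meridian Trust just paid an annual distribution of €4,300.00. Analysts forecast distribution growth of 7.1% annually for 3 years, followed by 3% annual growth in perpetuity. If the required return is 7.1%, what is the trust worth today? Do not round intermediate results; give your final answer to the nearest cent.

D_1 = 4605.30000
D_2 = 4932.27630
D_3 = 5282.46792
Terminal value at year 3: TV = D_3×(1+g_2)/(r−g_2) = 5440.94195/0.041 = 132705.90134
P_0 = D_1/(1+r)^1 + D_2/(1+r)^2 + D_3/(1+r)^3 + TV/(1+r)^3
    = 4300.00000 + 4300.00000 + 4300.00000 + 108024.39024 = 120924.39024

€120924.39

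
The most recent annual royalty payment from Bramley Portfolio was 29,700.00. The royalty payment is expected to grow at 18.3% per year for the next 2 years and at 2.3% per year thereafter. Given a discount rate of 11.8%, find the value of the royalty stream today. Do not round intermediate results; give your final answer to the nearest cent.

D_1 = 35135.10000
D_2 = 41564.82330
Terminal value at year 2: TV = D_2×(1+g_2)/(r−g_2) = 42520.81424/0.095 = 447587.51827
P_0 = D_1/(1+r)^1 + D_2/(1+r)^2 + TV/(1+r)^2
    = 31426.74419 + 33253.88048 + 358091.78660 = 422772.41126

422772.41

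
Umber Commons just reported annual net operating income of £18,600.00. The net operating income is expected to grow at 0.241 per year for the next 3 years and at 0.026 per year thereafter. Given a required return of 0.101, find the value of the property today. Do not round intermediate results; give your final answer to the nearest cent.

£435610.18

D_1 = 23082.60000
D_2 = 28645.50660
D_3 = 35549.07369
Terminal value at year 3: TV = D_3×(1+g_2)/(r−g_2) = 36473.34961/0.075 = 486311.32809
P_0 = D_1/(1+r)^1 + D_2/(1+r)^2 + D_3/(1+r)^3 + TV/(1+r)^3
    = 20965.12262 + 23630.98744 + 26635.83597 + 364378.23612 = 435610.18215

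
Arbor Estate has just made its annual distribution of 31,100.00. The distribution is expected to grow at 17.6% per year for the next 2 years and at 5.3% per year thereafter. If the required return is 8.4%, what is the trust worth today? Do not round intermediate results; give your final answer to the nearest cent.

1313663.11

D_1 = 36573.60000
D_2 = 43010.55360
Terminal value at year 2: TV = D_2×(1+g_2)/(r−g_2) = 45290.11294/0.031 = 1460971.38519
P_0 = D_1/(1+r)^1 + D_2/(1+r)^2 + TV/(1+r)^2
    = 33739.48339 + 36602.98199 + 1243320.64615 = 1313663.11153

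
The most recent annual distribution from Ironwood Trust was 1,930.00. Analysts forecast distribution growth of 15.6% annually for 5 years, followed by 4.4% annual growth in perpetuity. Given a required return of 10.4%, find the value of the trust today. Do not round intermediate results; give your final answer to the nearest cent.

D_1 = 2231.08000
D_2 = 2579.12848
D_3 = 2981.47252
D_4 = 3446.58224
D_5 = 3984.24907
Terminal value at year 5: TV = D_5×(1+g_2)/(r−g_2) = 4159.55602/0.06 = 69325.93374
P_0 = D_1/(1+r)^1 + D_2/(1+r)^2 + D_3/(1+r)^3 + D_4/(1+r)^4 + D_5/(1+r)^5 + TV/(1+r)^5
    = 2020.90580 + 2116.09339 + 2215.76445 + 2320.13017 + 2429.41167 + 42271.76297 = 53374.06845

53374.07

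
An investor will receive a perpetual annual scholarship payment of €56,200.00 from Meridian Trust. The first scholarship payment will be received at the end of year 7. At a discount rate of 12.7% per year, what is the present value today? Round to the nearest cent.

Value at end of year 6: C / r = €56,200.00 / 0.127 = €442,519.6850
Discount to today: PV = €442,519.6850 / (1 + 0.127)^6 = €442,519.6850 / 2.049007 = €215,967.85

€215967.85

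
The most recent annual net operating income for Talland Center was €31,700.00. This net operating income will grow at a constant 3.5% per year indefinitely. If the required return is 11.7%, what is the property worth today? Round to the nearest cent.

€400115.85

D₁ = D₀ × (1 + g) = €31,700.00 × 1.035 = €32,809.5000
Growing perpetuity: P = D₁ / (r − g) = €32,809.5000 / (0.117 − 0.035) = €400,115.85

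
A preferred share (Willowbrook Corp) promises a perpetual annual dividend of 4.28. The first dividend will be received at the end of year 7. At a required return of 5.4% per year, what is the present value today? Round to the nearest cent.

Value at end of year 6: C / r = 4.28 / 0.054 = 79.2593
Discount to today: PV = 79.2593 / (1 + 0.054)^6 = 79.2593 / 1.371020 = 57.81

57.81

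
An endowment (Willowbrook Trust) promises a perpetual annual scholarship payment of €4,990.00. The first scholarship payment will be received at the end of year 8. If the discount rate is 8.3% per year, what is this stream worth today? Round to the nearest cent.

Value at end of year 7: C / r = €4,990.00 / 0.083 = €60,120.4819
Discount to today: PV = €60,120.4819 / (1 + 0.083)^7 = €60,120.4819 / 1.747428 = €34,405.13

€34405.13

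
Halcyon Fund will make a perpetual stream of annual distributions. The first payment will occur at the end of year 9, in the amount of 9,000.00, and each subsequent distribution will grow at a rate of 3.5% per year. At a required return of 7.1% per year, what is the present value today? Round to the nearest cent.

Value at end of year 8: C₁ / (r − g) = 9,000.00 / (0.071 − 0.035) = 250,000.0000
Discount to today: PV = 250,000.0000 / (1 + 0.071)^8 = 250,000.0000 / 1.731075 = 144,418.97

144418.97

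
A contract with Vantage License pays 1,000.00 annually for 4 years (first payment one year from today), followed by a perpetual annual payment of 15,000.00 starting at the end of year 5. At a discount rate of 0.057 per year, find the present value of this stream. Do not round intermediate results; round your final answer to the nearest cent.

PV of 4-year annuity: 1,000.00 × [1 − (1+0.057)^−4] / 0.057 = 3489.04265
Perpetuity value at year 4: 15,000.00 / 0.057 = 263157.89474
PV of perpetuity: 263157.89474 / (1+0.057)^4 = 210822.25492
Total PV = 3489.04265 + 210822.25492 = 214311.29757

214311.30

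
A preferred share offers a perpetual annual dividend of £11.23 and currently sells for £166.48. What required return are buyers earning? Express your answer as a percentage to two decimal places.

6.75%

P = C/r ⇒ r = C/P = £11.23/£166.48 = 0.067456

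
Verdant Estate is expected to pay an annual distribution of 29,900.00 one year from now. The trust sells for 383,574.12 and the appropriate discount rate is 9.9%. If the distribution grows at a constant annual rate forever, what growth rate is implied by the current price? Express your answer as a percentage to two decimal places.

2.10%

P = D₁/(r−g) ⇒ g = r − D₁/P = 0.099 − 29,900.00/383,574.12 = 0.021049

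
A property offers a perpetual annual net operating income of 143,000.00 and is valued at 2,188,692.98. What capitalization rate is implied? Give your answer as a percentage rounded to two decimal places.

6.53%

P = C/r ⇒ r = C/P = 143,000.00/2,188,692.98 = 0.065336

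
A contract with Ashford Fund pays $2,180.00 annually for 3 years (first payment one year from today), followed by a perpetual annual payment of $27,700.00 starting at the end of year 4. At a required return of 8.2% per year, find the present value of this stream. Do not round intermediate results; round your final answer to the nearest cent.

PV of 3-year annuity: $2,180.00 × [1 − (1+0.082)^−3] / 0.082 = 5597.85862
Perpetuity value at year 3: $27,700.00 / 0.082 = 337804.87805
PV of perpetuity: 337804.87805 / (1+0.082)^3 = 266676.12407
Total PV = 5597.85862 + 266676.12407 = 272273.98269

$272273.98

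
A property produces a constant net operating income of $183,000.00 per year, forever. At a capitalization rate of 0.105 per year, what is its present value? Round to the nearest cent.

Level perpetuity: PV = C / r = $183,000.00 / 0.105 = $1,742,857.14

$1742857.14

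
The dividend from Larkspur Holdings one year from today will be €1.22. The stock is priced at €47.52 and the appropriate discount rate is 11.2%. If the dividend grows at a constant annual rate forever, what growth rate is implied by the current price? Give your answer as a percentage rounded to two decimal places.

P = D₁/(r−g) ⇒ g = r − D₁/P = 0.112 − €1.22/€47.52 = 0.086327

8.63%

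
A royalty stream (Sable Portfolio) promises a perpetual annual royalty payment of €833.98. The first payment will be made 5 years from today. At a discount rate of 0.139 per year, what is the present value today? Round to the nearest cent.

Value at end of year 4: C / r = €833.98 / 0.139 = €5,999.8561
Discount to today: PV = €5,999.8561 / (1 + 0.139)^4 = €5,999.8561 / 1.683042 = €3,564.89

€3564.89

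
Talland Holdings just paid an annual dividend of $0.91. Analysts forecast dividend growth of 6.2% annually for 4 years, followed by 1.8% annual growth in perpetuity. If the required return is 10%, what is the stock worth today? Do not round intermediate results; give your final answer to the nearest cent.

D_1 = 0.96642
D_2 = 1.02634
D_3 = 1.08997
D_4 = 1.15755
Terminal value at year 4: TV = D_4×(1+g_2)/(r−g_2) = 1.17839/0.082 = 14.37055
P_0 = D_1/(1+r)^1 + D_2/(1+r)^2 + D_3/(1+r)^3 + D_4/(1+r)^4 + TV/(1+r)^4
    = 0.87856 + 0.84821 + 0.81891 + 0.79062 + 9.81528 = 13.15159

$13.15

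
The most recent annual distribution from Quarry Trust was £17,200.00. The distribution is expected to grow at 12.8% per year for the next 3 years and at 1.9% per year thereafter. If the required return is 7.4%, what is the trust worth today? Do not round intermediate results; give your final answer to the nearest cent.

£426158.74

D_1 = 19401.60000
D_2 = 21885.00480
D_3 = 24686.28541
Terminal value at year 3: TV = D_3×(1+g_2)/(r−g_2) = 25155.32484/0.055 = 457369.54250
P_0 = D_1/(1+r)^1 + D_2/(1+r)^2 + D_3/(1+r)^3 + TV/(1+r)^3
    = 18064.80447 + 18973.09073 + 19927.04501 + 369193.79755 = 426158.73775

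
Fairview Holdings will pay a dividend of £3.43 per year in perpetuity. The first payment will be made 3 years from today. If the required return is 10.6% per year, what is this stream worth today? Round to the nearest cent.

£26.45

Value at end of year 2: C / r = £3.43 / 0.106 = £32.3585
Discount to today: PV = £32.3585 / (1 + 0.106)^2 = £32.3585 / 1.223236 = £26.45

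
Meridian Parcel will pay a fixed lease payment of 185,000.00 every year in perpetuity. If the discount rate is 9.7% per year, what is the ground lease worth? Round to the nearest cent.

Level perpetuity: PV = C / r = 185,000.00 / 0.097 = 1,907,216.49

1907216.49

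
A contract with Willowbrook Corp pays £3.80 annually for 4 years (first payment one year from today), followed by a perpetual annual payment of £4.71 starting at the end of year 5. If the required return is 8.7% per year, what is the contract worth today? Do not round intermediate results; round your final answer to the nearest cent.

PV of 4-year annuity: £3.80 × [1 − (1+0.087)^−4] / 0.087 = 12.39244
Perpetuity value at year 4: £4.71 / 0.087 = 54.13793
PV of perpetuity: 54.13793 / (1+0.087)^4 = 38.77783
Total PV = 12.39244 + 38.77783 = 51.17027

£51.17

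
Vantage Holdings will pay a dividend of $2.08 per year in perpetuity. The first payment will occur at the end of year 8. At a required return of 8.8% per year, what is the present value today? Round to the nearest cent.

Value at end of year 7: C / r = $2.08 / 0.088 = $23.6364
Discount to today: PV = $23.6364 / (1 + 0.088)^7 = $23.6364 / 1.804689 = $13.10

$13.10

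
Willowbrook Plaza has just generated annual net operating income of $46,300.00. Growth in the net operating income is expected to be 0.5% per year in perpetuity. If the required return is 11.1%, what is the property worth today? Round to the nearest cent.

$438976.42

D₁ = D₀ × (1 + g) = $46,300.00 × 1.005 = $46,531.5000
Growing perpetuity: P = D₁ / (r − g) = $46,531.5000 / (0.111 − 0.005) = $438,976.42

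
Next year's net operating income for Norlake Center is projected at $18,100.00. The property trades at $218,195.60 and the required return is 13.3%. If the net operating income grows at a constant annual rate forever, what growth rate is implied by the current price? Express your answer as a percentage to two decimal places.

P = D₁/(r−g) ⇒ g = r − D₁/P = 0.133 − $18,100.00/$218,195.60 = 0.050047

5.00%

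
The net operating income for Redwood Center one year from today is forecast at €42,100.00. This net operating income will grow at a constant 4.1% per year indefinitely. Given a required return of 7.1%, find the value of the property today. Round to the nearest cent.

Growing perpetuity: P = D₁ / (r − g) = €42,100.0000 / (0.071 − 0.041) = €1,403,333.33

€1403333.33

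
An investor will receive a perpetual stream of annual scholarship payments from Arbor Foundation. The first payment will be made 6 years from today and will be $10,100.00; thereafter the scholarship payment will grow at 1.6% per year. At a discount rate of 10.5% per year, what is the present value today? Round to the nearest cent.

Value at end of year 5: C₁ / (r − g) = $10,100.00 / (0.105 − 0.016) = $113,483.1461
Discount to today: PV = $113,483.1461 / (1 + 0.105)^5 = $113,483.1461 / 1.647447 = $68,884.26

$68884.26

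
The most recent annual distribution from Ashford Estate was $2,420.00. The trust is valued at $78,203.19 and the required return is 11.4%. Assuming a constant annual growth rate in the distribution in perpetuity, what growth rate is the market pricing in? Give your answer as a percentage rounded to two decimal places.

8.06%

P = D₀(1+g)/(r−g) ⇒ P(r−g) = D₀(1+g) ⇒ g(P+D₀) = P·r − D₀
g = (P·r − D₀)/(P + D₀) = ($78,203.19×0.114 − $2,420.00) / ($78,203.19 + $2,420.00) = 0.080562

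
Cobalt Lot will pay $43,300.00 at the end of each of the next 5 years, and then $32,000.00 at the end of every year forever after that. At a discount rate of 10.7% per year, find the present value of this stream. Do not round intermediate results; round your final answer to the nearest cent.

PV of 5-year annuity: $43,300.00 × [1 − (1+0.107)^−5] / 0.107 = 161247.42884
Perpetuity value at year 5: $32,000.00 / 0.107 = 299065.42056
PV of perpetuity: 299065.42056 / (1+0.107)^5 = 179898.72950
Total PV = 161247.42884 + 179898.72950 = 341146.15834

$341146.16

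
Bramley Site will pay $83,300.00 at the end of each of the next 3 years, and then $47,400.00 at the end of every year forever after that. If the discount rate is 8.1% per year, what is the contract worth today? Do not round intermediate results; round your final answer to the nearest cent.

$677536.28

PV of 3-year annuity: $83,300.00 × [1 − (1+0.081)^−3] / 0.081 = 214285.41546
Perpetuity value at year 3: $47,400.00 / 0.081 = 585185.18519
PV of perpetuity: 585185.18519 / (1+0.081)^3 = 463250.86715
Total PV = 214285.41546 + 463250.86715 = 677536.28260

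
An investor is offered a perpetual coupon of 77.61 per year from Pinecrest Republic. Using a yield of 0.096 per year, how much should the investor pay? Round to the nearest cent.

808.44

Level perpetuity: PV = C / r = 77.61 / 0.096 = 808.44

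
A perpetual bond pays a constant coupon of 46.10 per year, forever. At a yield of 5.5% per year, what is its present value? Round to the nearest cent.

Level perpetuity: PV = C / r = 46.10 / 0.055 = 838.18

838.18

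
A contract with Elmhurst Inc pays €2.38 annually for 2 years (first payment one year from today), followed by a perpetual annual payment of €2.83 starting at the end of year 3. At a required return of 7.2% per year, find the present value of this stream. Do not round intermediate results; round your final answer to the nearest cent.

PV of 2-year annuity: €2.38 × [1 − (1+0.072)^−2] / 0.072 = 4.29118
Perpetuity value at year 2: €2.83 / 0.072 = 39.30556
PV of perpetuity: 39.30556 / (1+0.072)^2 = 34.20301
Total PV = 4.29118 + 34.20301 = 38.49420

€38.49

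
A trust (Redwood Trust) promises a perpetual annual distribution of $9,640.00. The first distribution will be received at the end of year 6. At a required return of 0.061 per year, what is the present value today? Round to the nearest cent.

$117535.83

Value at end of year 5: C / r = $9,640.00 / 0.061 = $158,032.7869
Discount to today: PV = $158,032.7869 / (1 + 0.061)^5 = $158,032.7869 / 1.344550 = $117,535.83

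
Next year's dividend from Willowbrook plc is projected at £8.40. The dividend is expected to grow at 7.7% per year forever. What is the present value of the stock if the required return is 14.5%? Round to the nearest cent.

£123.53

Growing perpetuity: P = D₁ / (r − g) = £8.4000 / (0.145 − 0.077) = £123.53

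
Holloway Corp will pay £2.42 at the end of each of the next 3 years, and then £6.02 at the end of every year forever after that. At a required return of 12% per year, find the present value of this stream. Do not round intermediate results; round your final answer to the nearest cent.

£41.52

PV of 3-year annuity: £2.42 × [1 − (1+0.12)^−3] / 0.12 = 5.81243
Perpetuity value at year 3: £6.02 / 0.12 = 50.16667
PV of perpetuity: 50.16667 / (1+0.12)^3 = 35.70764
Total PV = 5.81243 + 35.70764 = 41.52007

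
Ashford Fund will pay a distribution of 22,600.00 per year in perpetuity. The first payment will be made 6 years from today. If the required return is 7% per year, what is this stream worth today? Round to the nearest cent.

230192.68

Value at end of year 5: C / r = 22,600.00 / 0.07 = 322,857.1429
Discount to today: PV = 322,857.1429 / (1 + 0.07)^5 = 322,857.1429 / 1.402552 = 230,192.68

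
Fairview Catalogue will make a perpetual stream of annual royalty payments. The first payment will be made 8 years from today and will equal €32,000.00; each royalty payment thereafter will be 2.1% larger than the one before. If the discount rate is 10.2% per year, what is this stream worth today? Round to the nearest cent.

€200167.61

Value at end of year 7: C₁ / (r − g) = €32,000.00 / (0.102 − 0.021) = €395,061.7284
Discount to today: PV = €395,061.7284 / (1 + 0.102)^7 = €395,061.7284 / 1.973655 = €200,167.61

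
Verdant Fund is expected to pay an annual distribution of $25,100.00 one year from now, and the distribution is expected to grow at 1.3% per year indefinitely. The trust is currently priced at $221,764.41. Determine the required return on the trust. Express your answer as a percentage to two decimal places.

P = D₁/(r − g) ⇒ r = D₁/P + g = $25,100.0000/$221,764.41 + 0.013 = 0.113183 + 0.013 = 0.126183

12.62%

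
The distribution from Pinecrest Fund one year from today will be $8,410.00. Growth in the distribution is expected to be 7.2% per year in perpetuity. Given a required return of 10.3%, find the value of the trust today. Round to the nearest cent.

$271290.32

Growing perpetuity: P = D₁ / (r − g) = $8,410.0000 / (0.103 − 0.072) = $271,290.32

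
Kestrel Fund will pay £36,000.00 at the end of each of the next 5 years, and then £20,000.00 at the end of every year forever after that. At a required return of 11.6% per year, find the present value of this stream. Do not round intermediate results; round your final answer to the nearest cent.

£230666.35

PV of 5-year annuity: £36,000.00 × [1 − (1+0.116)^−5] / 0.116 = 131068.25592
Perpetuity value at year 5: £20,000.00 / 0.116 = 172413.79310
PV of perpetuity: 172413.79310 / (1+0.116)^5 = 99598.09537
Total PV = 131068.25592 + 99598.09537 = 230666.35129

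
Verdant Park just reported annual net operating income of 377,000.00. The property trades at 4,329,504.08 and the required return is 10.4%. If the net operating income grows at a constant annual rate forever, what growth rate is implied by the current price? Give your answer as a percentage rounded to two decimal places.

1.56%

P = D₀(1+g)/(r−g) ⇒ P(r−g) = D₀(1+g) ⇒ g(P+D₀) = P·r − D₀
g = (P·r − D₀)/(P + D₀) = (4,329,504.08×0.104 − 377,000.00) / (4,329,504.08 + 377,000.00) = 0.015567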